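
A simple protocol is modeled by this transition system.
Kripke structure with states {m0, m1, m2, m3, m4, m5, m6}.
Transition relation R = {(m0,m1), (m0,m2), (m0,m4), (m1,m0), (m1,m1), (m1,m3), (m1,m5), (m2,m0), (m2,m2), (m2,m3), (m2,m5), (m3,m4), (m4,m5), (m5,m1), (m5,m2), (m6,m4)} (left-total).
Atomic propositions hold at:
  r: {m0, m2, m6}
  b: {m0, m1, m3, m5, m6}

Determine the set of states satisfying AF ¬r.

Sat(¬r) = {m1, m3, m4, m5}
AF ¬r: least fixpoint, start Z0 = {m1, m3, m4, m5}, add states with every successor in Z. Z1 = {m1, m3, m4, m5, m6}; fixed.
Sat(AF ¬r) = {m1, m3, m4, m5, m6}

{m1, m3, m4, m5, m6}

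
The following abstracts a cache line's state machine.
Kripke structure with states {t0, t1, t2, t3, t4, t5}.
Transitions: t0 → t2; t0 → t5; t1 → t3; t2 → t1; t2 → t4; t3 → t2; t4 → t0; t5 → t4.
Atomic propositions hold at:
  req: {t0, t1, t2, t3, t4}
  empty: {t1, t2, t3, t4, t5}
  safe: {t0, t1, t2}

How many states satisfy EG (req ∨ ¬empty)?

Sat(¬empty) = {t0}
Sat(req ∨ ¬empty) = {t0, t1, t2, t3, t4}
EG (req ∨ ¬empty): greatest fixpoint, start Z0 = {t0, t1, t2, t3, t4}, keep only states in Sat with some successor in Z. Already a fixed point.
Sat(EG (req ∨ ¬empty)) = {t0, t1, t2, t3, t4}
|Sat(EG (req ∨ ¬empty))| = |{t0, t1, t2, t3, t4}| = 5.

5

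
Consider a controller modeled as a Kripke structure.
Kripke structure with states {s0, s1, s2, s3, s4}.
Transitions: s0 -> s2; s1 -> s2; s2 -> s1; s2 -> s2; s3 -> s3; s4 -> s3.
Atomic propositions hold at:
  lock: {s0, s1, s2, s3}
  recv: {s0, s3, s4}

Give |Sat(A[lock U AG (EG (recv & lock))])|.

1

Sat(recv & lock) = {s0, s3}
EG (recv & lock): greatest fixpoint, start Z0 = {s0, s3}, keep only states in Sat with some successor in Z. Z1 = {s3}; fixed.
Sat(EG (recv & lock)) = {s3}
AG (EG (recv & lock)): greatest fixpoint, start Z0 = {s3}, keep only states in Sat with every successor in Z. Already a fixed point.
Sat(AG (EG (recv & lock))) = {s3}
A[lock U AG (EG (recv & lock))]: least fixpoint, start Z0 = Sat(AG (EG (recv & lock))) = {s3}, add states in Sat(lock) with every successor in Z. Already a fixed point.
Sat(A[lock U AG (EG (recv & lock))]) = {s3}
|Sat(A[lock U AG (EG (recv & lock))])| = |{s3}| = 1.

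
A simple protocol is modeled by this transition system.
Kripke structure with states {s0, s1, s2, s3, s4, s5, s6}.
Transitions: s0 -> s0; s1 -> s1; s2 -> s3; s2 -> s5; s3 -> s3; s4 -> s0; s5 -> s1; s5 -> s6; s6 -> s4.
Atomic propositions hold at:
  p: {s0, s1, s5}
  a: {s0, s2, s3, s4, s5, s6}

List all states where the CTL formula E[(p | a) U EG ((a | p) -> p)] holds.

{s0, s1, s2, s4, s5, s6}

Sat(p | a) = {s0, s1, s2, s3, s4, s5, s6}
Sat(a | p) = {s0, s1, s2, s3, s4, s5, s6}
Sat((a | p) -> p) = {s0, s1, s5}
EG ((a | p) -> p): greatest fixpoint, start Z0 = {s0, s1, s5}, keep only states in Sat with some successor in Z. Already a fixed point.
Sat(EG ((a | p) -> p)) = {s0, s1, s5}
E[(p | a) U EG ((a | p) -> p)]: least fixpoint, start Z0 = Sat(EG ((a | p) -> p)) = {s0, s1, s5}, add states in Sat(p | a) with some successor in Z. Z1 = {s0, s1, s2, s4, s5}; Z2 = {s0, s1, s2, s4, s5, s6}; fixed.
Sat(E[(p | a) U EG ((a | p) -> p)]) = {s0, s1, s2, s4, s5, s6}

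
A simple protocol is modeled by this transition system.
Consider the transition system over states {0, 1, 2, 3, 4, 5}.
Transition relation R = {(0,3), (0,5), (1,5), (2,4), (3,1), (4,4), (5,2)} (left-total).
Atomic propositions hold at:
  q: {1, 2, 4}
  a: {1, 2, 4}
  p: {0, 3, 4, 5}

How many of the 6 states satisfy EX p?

4

Sat(EX p) = {s : some successor in {0, 3, 4, 5}} = {0, 1, 2, 4}
|Sat(EX p)| = |{0, 1, 2, 4}| = 4.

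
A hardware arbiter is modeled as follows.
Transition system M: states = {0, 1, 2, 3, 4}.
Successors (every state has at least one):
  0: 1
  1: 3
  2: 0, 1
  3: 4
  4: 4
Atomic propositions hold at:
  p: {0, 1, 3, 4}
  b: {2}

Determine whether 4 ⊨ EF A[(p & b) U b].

Sat(p & b) = ∅
A[(p & b) U b]: least fixpoint, start Z0 = Sat(b) = {2}, add states in Sat(p & b) with every successor in Z. Already a fixed point.
Sat(A[(p & b) U b]) = {2}
EF A[(p & b) U b]: least fixpoint, start Z0 = {2}, add states with some successor in Z. Already a fixed point.
Sat(EF A[(p & b) U b]) = {2}
4 ∉ Sat(EF A[(p & b) U b]) = {2}, so the formula does not hold at 4.

No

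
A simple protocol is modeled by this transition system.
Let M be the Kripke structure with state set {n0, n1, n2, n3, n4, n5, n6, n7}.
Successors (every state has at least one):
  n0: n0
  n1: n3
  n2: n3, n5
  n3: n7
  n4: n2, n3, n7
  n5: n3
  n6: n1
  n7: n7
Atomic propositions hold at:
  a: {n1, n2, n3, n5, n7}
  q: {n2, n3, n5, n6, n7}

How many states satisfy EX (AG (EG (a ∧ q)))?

6

Sat(a ∧ q) = {n2, n3, n5, n7}
EG (a ∧ q): greatest fixpoint, start Z0 = {n2, n3, n5, n7}, keep only states in Sat with some successor in Z. Already a fixed point.
Sat(EG (a ∧ q)) = {n2, n3, n5, n7}
AG (EG (a ∧ q)): greatest fixpoint, start Z0 = {n2, n3, n5, n7}, keep only states in Sat with every successor in Z. Already a fixed point.
Sat(AG (EG (a ∧ q))) = {n2, n3, n5, n7}
Sat(EX (AG (EG (a ∧ q)))) = {s : some successor in {n2, n3, n5, n7}} = {n1, n2, n3, n4, n5, n7}
|Sat(EX (AG (EG (a ∧ q))))| = |{n1, n2, n3, n4, n5, n7}| = 6.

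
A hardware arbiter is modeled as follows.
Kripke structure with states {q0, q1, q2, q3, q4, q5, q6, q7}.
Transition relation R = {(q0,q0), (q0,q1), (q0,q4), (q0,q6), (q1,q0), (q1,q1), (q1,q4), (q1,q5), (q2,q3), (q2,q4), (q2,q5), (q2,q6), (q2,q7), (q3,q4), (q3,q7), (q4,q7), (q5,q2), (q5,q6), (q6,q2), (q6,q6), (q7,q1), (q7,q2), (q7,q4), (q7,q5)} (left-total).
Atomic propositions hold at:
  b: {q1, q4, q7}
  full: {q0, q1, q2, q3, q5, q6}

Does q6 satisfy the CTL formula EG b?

EG b: greatest fixpoint, start Z0 = {q1, q4, q7}, keep only states in Sat with some successor in Z. Already a fixed point.
Sat(EG b) = {q1, q4, q7}
q6 ∉ Sat(EG b) = {q1, q4, q7}, so the formula does not hold at q6.

No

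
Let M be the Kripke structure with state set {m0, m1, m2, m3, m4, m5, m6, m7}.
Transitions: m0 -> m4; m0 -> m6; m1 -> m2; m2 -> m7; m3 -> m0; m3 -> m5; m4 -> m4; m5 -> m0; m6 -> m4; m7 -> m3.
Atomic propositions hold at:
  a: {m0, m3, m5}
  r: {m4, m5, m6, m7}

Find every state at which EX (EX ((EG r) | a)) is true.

EG r: greatest fixpoint, start Z0 = {m4, m5, m6, m7}, keep only states in Sat with some successor in Z. Z1 = {m4, m6}; fixed.
Sat(EG r) = {m4, m6}
Sat((EG r) | a) = {m0, m3, m4, m5, m6}
Sat(EX ((EG r) | a)) = {s : some successor in {m0, m3, m4, m5, m6}} = {m0, m3, m4, m5, m6, m7}
Sat(EX (EX ((EG r) | a))) = {s : some successor in {m0, m3, m4, m5, m6, m7}} = {m0, m2, m3, m4, m5, m6, m7}

{m0, m2, m3, m4, m5, m6, m7}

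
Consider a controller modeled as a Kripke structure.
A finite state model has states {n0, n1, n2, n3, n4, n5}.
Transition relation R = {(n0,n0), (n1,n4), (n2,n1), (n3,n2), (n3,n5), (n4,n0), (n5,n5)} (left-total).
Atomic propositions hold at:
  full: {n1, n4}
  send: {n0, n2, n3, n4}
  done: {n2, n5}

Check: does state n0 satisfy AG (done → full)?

Sat(done → full) = {n0, n1, n3, n4}
AG (done → full): greatest fixpoint, start Z0 = {n0, n1, n3, n4}, keep only states in Sat with every successor in Z. Z1 = {n0, n1, n4}; fixed.
Sat(AG (done → full)) = {n0, n1, n4}
n0 ∈ Sat(AG (done → full)) = {n0, n1, n4}, so the formula holds at n0.

Yes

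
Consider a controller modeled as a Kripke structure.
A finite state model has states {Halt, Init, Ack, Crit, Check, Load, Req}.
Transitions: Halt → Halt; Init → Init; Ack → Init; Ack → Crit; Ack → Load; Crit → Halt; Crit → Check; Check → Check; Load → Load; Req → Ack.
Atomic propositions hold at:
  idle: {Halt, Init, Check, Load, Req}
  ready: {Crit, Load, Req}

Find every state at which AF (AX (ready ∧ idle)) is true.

Sat(ready ∧ idle) = {Load, Req}
Sat(AX (ready ∧ idle)) = {s : every successor in {Load, Req}} = {Load}
AF (AX (ready ∧ idle)): least fixpoint, start Z0 = {Load}, add states with every successor in Z. Already a fixed point.
Sat(AF (AX (ready ∧ idle))) = {Load}

{Load}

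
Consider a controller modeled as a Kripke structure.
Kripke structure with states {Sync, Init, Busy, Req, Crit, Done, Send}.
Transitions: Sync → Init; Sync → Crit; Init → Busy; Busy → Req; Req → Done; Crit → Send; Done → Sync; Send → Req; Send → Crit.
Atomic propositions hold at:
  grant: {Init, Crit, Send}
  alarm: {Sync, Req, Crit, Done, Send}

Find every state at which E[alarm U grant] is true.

E[alarm U grant]: least fixpoint, start Z0 = Sat(grant) = {Init, Crit, Send}, add states in Sat(alarm) with some successor in Z. Z1 = {Sync, Init, Crit, Send}; Z2 = {Sync, Init, Crit, Done, Send}; Z3 = {Sync, Init, Req, Crit, Done, Send}; fixed.
Sat(E[alarm U grant]) = {Sync, Init, Req, Crit, Done, Send}

{Sync, Init, Req, Crit, Done, Send}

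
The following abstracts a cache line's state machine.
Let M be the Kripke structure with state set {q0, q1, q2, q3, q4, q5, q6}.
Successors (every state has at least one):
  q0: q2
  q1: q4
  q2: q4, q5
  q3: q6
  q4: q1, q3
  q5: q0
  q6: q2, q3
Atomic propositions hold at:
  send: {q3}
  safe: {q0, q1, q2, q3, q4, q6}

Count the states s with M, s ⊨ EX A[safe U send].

A[safe U send]: least fixpoint, start Z0 = Sat(send) = {q3}, add states in Sat(safe) with every successor in Z. Already a fixed point.
Sat(A[safe U send]) = {q3}
Sat(EX A[safe U send]) = {s : some successor in {q3}} = {q4, q6}
|Sat(EX A[safe U send])| = |{q4, q6}| = 2.

2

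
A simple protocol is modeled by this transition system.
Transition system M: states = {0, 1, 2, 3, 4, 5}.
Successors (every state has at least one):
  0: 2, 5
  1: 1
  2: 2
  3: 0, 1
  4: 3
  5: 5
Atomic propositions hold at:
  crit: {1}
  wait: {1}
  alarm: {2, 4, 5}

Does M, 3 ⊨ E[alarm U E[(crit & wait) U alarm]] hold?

Sat(crit & wait) = {1}
E[(crit & wait) U alarm]: least fixpoint, start Z0 = Sat(alarm) = {2, 4, 5}, add states in Sat(crit & wait) with some successor in Z. Already a fixed point.
Sat(E[(crit & wait) U alarm]) = {2, 4, 5}
E[alarm U E[(crit & wait) U alarm]]: least fixpoint, start Z0 = Sat(E[(crit & wait) U alarm]) = {2, 4, 5}, add states in Sat(alarm) with some successor in Z. Already a fixed point.
Sat(E[alarm U E[(crit & wait) U alarm]]) = {2, 4, 5}
3 ∉ Sat(E[alarm U E[(crit & wait) U alarm]]) = {2, 4, 5}, so the formula does not hold at 3.

No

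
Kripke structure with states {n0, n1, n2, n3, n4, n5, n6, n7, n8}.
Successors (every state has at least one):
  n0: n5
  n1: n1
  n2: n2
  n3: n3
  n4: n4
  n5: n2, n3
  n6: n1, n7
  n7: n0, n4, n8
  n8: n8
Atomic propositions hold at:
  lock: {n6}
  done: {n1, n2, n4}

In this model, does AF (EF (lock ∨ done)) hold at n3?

No

Sat(lock ∨ done) = {n1, n2, n4, n6}
EF (lock ∨ done): least fixpoint, start Z0 = {n1, n2, n4, n6}, add states with some successor in Z. Z1 = {n1, n2, n4, n5, n6, n7}; Z2 = {n0, n1, n2, n4, n5, n6, n7}; fixed.
Sat(EF (lock ∨ done)) = {n0, n1, n2, n4, n5, n6, n7}
AF (EF (lock ∨ done)): least fixpoint, start Z0 = {n0, n1, n2, n4, n5, n6, n7}, add states with every successor in Z. Already a fixed point.
Sat(AF (EF (lock ∨ done))) = {n0, n1, n2, n4, n5, n6, n7}
n3 ∉ Sat(AF (EF (lock ∨ done))) = {n0, n1, n2, n4, n5, n6, n7}, so the formula does not hold at n3.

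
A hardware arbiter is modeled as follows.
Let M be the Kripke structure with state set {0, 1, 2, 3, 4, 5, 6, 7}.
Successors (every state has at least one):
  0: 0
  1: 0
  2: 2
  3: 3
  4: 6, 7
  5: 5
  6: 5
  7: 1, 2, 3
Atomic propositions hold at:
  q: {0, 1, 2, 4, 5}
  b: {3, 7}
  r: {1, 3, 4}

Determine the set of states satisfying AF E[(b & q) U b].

{3, 7}

Sat(b & q) = ∅
E[(b & q) U b]: least fixpoint, start Z0 = Sat(b) = {3, 7}, add states in Sat(b & q) with some successor in Z. Already a fixed point.
Sat(E[(b & q) U b]) = {3, 7}
AF E[(b & q) U b]: least fixpoint, start Z0 = {3, 7}, add states with every successor in Z. Already a fixed point.
Sat(AF E[(b & q) U b]) = {3, 7}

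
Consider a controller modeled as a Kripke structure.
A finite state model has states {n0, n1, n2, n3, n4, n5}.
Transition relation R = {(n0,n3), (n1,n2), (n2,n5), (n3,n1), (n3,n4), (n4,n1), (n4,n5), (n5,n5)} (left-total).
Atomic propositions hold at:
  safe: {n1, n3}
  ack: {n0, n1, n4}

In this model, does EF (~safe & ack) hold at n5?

No

Sat(~safe) = {n0, n2, n4, n5}
Sat(~safe & ack) = {n0, n4}
EF (~safe & ack): least fixpoint, start Z0 = {n0, n4}, add states with some successor in Z. Z1 = {n0, n3, n4}; fixed.
Sat(EF (~safe & ack)) = {n0, n3, n4}
n5 ∉ Sat(EF (~safe & ack)) = {n0, n3, n4}, so the formula does not hold at n5.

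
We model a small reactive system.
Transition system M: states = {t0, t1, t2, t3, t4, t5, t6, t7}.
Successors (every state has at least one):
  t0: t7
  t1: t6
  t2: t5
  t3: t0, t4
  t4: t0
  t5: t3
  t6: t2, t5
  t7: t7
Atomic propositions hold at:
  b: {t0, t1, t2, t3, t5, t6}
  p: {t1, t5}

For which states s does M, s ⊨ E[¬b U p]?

Sat(¬b) = {t4, t7}
E[¬b U p]: least fixpoint, start Z0 = Sat(p) = {t1, t5}, add states in Sat(¬b) with some successor in Z. Already a fixed point.
Sat(E[¬b U p]) = {t1, t5}

{t1, t5}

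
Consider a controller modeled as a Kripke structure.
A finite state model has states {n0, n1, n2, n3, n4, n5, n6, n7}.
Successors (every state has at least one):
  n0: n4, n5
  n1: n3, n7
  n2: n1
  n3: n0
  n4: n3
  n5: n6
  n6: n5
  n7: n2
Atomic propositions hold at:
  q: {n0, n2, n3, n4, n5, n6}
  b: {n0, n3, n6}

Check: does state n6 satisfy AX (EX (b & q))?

Yes

Sat(b & q) = {n0, n3, n6}
Sat(EX (b & q)) = {s : some successor in {n0, n3, n6}} = {n1, n3, n4, n5}
Sat(AX (EX (b & q))) = {s : every successor in {n1, n3, n4, n5}} = {n0, n2, n4, n6}
n6 ∈ Sat(AX (EX (b & q))) = {n0, n2, n4, n6}, so the formula holds at n6.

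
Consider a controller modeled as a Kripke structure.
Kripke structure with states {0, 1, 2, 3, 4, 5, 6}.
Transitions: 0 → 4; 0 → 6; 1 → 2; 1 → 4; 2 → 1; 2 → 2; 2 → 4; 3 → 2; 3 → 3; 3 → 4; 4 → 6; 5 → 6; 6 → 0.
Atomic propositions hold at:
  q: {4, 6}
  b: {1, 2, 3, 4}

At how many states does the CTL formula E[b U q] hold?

E[b U q]: least fixpoint, start Z0 = Sat(q) = {4, 6}, add states in Sat(b) with some successor in Z. Z1 = {1, 2, 3, 4, 6}; fixed.
Sat(E[b U q]) = {1, 2, 3, 4, 6}
|Sat(E[b U q])| = |{1, 2, 3, 4, 6}| = 5.

5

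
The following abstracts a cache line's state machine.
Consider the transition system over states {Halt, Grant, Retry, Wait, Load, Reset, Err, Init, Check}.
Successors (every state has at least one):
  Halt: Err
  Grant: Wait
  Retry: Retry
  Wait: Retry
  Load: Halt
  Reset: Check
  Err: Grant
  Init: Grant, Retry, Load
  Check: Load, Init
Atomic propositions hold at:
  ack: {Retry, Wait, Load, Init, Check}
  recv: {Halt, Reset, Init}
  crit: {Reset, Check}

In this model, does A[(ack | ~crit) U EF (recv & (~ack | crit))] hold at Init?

Yes

Sat(~crit) = {Halt, Grant, Retry, Wait, Load, Err, Init}
Sat(ack | ~crit) = {Halt, Grant, Retry, Wait, Load, Err, Init, Check}
Sat(~ack) = {Halt, Grant, Reset, Err}
Sat(~ack | crit) = {Halt, Grant, Reset, Err, Check}
Sat(recv & (~ack | crit)) = {Halt, Reset}
EF (recv & (~ack | crit)): least fixpoint, start Z0 = {Halt, Reset}, add states with some successor in Z. Z1 = {Halt, Load, Reset}; Z2 = {Halt, Load, Reset, Init, Check}; fixed.
Sat(EF (recv & (~ack | crit))) = {Halt, Load, Reset, Init, Check}
A[(ack | ~crit) U EF (recv & (~ack | crit))]: least fixpoint, start Z0 = Sat(EF (recv & (~ack | crit))) = {Halt, Load, Reset, Init, Check}, add states in Sat(ack | ~crit) with every successor in Z. Already a fixed point.
Sat(A[(ack | ~crit) U EF (recv & (~ack | crit))]) = {Halt, Load, Reset, Init, Check}
Init ∈ Sat(A[(ack | ~crit) U EF (recv & (~ack | crit))]) = {Halt, Load, Reset, Init, Check}, so the formula holds at Init.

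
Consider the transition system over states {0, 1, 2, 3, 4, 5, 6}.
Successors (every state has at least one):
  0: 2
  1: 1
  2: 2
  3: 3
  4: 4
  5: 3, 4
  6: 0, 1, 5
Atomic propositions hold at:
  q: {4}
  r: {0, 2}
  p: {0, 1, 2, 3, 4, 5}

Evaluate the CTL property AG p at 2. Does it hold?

Yes

AG p: greatest fixpoint, start Z0 = {0, 1, 2, 3, 4, 5}, keep only states in Sat with every successor in Z. Already a fixed point.
Sat(AG p) = {0, 1, 2, 3, 4, 5}
2 ∈ Sat(AG p) = {0, 1, 2, 3, 4, 5}, so the formula holds at 2.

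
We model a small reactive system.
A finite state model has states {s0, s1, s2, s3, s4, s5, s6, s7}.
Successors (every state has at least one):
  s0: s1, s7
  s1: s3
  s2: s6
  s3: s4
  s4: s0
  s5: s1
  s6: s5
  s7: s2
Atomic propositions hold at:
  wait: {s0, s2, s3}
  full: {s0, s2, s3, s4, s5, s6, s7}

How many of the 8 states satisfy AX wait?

3

Sat(AX wait) = {s : every successor in {s0, s2, s3}} = {s1, s4, s7}
|Sat(AX wait)| = |{s1, s4, s7}| = 3.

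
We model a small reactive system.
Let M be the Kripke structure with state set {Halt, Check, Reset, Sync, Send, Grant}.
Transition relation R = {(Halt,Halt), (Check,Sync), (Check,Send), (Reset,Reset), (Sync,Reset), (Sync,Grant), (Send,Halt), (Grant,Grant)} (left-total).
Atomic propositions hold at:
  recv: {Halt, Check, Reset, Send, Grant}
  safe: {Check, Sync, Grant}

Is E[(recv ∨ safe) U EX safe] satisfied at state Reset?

Sat(recv ∨ safe) = {Halt, Check, Reset, Sync, Send, Grant}
Sat(EX safe) = {s : some successor in {Check, Sync, Grant}} = {Check, Sync, Grant}
E[(recv ∨ safe) U EX safe]: least fixpoint, start Z0 = Sat(EX safe) = {Check, Sync, Grant}, add states in Sat(recv ∨ safe) with some successor in Z. Already a fixed point.
Sat(E[(recv ∨ safe) U EX safe]) = {Check, Sync, Grant}
Reset ∉ Sat(E[(recv ∨ safe) U EX safe]) = {Check, Sync, Grant}, so the formula does not hold at Reset.

No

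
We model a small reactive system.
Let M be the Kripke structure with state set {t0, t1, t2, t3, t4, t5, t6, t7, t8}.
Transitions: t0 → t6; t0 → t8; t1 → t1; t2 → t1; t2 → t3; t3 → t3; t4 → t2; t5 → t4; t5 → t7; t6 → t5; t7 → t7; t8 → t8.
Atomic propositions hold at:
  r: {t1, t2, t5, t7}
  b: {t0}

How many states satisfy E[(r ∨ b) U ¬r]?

Sat(r ∨ b) = {t0, t1, t2, t5, t7}
Sat(¬r) = {t0, t3, t4, t6, t8}
E[(r ∨ b) U ¬r]: least fixpoint, start Z0 = Sat(¬r) = {t0, t3, t4, t6, t8}, add states in Sat(r ∨ b) with some successor in Z. Z1 = {t0, t2, t3, t4, t5, t6, t8}; fixed.
Sat(E[(r ∨ b) U ¬r]) = {t0, t2, t3, t4, t5, t6, t8}
|Sat(E[(r ∨ b) U ¬r])| = |{t0, t2, t3, t4, t5, t6, t8}| = 7.

7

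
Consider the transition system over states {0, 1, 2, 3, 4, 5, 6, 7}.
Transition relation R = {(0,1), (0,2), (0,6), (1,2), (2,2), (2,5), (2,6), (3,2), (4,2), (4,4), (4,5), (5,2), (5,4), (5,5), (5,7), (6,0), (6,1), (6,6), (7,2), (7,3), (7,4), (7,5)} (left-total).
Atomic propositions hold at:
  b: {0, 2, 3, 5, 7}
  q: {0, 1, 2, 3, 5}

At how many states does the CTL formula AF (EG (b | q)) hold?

6

Sat(b | q) = {0, 1, 2, 3, 5, 7}
EG (b | q): greatest fixpoint, start Z0 = {0, 1, 2, 3, 5, 7}, keep only states in Sat with some successor in Z. Already a fixed point.
Sat(EG (b | q)) = {0, 1, 2, 3, 5, 7}
AF (EG (b | q)): least fixpoint, start Z0 = {0, 1, 2, 3, 5, 7}, add states with every successor in Z. Already a fixed point.
Sat(AF (EG (b | q))) = {0, 1, 2, 3, 5, 7}
|Sat(AF (EG (b | q)))| = |{0, 1, 2, 3, 5, 7}| = 6.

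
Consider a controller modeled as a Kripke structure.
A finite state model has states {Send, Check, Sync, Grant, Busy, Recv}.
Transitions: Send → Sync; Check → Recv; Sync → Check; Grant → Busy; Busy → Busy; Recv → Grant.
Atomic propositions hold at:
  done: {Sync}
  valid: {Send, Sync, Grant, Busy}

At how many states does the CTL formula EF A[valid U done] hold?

2

A[valid U done]: least fixpoint, start Z0 = Sat(done) = {Sync}, add states in Sat(valid) with every successor in Z. Z1 = {Send, Sync}; fixed.
Sat(A[valid U done]) = {Send, Sync}
EF A[valid U done]: least fixpoint, start Z0 = {Send, Sync}, add states with some successor in Z. Already a fixed point.
Sat(EF A[valid U done]) = {Send, Sync}
|Sat(EF A[valid U done])| = |{Send, Sync}| = 2.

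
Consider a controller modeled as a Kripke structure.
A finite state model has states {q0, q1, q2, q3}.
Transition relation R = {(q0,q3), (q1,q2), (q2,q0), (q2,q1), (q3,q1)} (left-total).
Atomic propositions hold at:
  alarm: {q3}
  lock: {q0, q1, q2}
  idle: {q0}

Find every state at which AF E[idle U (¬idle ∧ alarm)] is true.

Sat(¬idle) = {q1, q2, q3}
Sat(¬idle ∧ alarm) = {q3}
E[idle U (¬idle ∧ alarm)]: least fixpoint, start Z0 = Sat((¬idle ∧ alarm)) = {q3}, add states in Sat(idle) with some successor in Z. Z1 = {q0, q3}; fixed.
Sat(E[idle U (¬idle ∧ alarm)]) = {q0, q3}
AF E[idle U (¬idle ∧ alarm)]: least fixpoint, start Z0 = {q0, q3}, add states with every successor in Z. Already a fixed point.
Sat(AF E[idle U (¬idle ∧ alarm)]) = {q0, q3}

{q0, q3}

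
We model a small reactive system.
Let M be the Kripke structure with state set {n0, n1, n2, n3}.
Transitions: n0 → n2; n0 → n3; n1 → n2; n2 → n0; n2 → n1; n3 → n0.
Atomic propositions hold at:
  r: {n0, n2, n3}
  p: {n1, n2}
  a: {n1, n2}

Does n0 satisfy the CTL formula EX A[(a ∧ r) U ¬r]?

No

Sat(a ∧ r) = {n2}
Sat(¬r) = {n1}
A[(a ∧ r) U ¬r]: least fixpoint, start Z0 = Sat(¬r) = {n1}, add states in Sat(a ∧ r) with every successor in Z. Already a fixed point.
Sat(A[(a ∧ r) U ¬r]) = {n1}
Sat(EX A[(a ∧ r) U ¬r]) = {s : some successor in {n1}} = {n2}
n0 ∉ Sat(EX A[(a ∧ r) U ¬r]) = {n2}, so the formula does not hold at n0.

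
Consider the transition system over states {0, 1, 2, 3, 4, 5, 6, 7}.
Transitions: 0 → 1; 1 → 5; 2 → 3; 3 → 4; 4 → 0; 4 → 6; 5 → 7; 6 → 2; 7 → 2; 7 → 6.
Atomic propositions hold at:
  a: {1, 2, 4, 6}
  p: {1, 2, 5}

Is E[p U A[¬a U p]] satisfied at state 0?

Sat(¬a) = {0, 3, 5, 7}
A[¬a U p]: least fixpoint, start Z0 = Sat(p) = {1, 2, 5}, add states in Sat(¬a) with every successor in Z. Z1 = {0, 1, 2, 5}; fixed.
Sat(A[¬a U p]) = {0, 1, 2, 5}
E[p U A[¬a U p]]: least fixpoint, start Z0 = Sat(A[¬a U p]) = {0, 1, 2, 5}, add states in Sat(p) with some successor in Z. Already a fixed point.
Sat(E[p U A[¬a U p]]) = {0, 1, 2, 5}
0 ∈ Sat(E[p U A[¬a U p]]) = {0, 1, 2, 5}, so the formula holds at 0.

Yes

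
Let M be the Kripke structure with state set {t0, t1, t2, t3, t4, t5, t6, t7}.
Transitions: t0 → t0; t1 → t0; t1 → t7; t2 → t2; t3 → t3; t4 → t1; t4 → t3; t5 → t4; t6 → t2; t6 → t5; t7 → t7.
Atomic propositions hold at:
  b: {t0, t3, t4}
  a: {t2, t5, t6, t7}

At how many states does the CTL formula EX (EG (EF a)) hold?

EF a: least fixpoint, start Z0 = {t2, t5, t6, t7}, add states with some successor in Z. Z1 = {t1, t2, t5, t6, t7}; Z2 = {t1, t2, t4, t5, t6, t7}; fixed.
Sat(EF a) = {t1, t2, t4, t5, t6, t7}
EG (EF a): greatest fixpoint, start Z0 = {t1, t2, t4, t5, t6, t7}, keep only states in Sat with some successor in Z. Already a fixed point.
Sat(EG (EF a)) = {t1, t2, t4, t5, t6, t7}
Sat(EX (EG (EF a))) = {s : some successor in {t1, t2, t4, t5, t6, t7}} = {t1, t2, t4, t5, t6, t7}
|Sat(EX (EG (EF a)))| = |{t1, t2, t4, t5, t6, t7}| = 6.

6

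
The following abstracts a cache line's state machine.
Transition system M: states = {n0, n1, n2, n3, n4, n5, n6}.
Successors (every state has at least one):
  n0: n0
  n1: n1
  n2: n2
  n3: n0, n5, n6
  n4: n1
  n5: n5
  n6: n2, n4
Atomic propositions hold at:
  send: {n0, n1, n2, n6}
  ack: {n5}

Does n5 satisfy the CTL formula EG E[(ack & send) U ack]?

Yes

Sat(ack & send) = ∅
E[(ack & send) U ack]: least fixpoint, start Z0 = Sat(ack) = {n5}, add states in Sat(ack & send) with some successor in Z. Already a fixed point.
Sat(E[(ack & send) U ack]) = {n5}
EG E[(ack & send) U ack]: greatest fixpoint, start Z0 = {n5}, keep only states in Sat with some successor in Z. Already a fixed point.
Sat(EG E[(ack & send) U ack]) = {n5}
n5 ∈ Sat(EG E[(ack & send) U ack]) = {n5}, so the formula holds at n5.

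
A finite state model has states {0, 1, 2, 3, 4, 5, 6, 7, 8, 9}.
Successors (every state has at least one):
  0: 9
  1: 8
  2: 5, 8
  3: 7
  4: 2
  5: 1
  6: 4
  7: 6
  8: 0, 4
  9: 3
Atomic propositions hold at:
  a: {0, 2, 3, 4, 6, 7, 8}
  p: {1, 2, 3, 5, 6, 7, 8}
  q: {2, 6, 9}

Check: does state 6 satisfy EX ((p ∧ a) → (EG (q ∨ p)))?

Yes

Sat(p ∧ a) = {2, 3, 6, 7, 8}
Sat(q ∨ p) = {1, 2, 3, 5, 6, 7, 8, 9}
EG (q ∨ p): greatest fixpoint, start Z0 = {1, 2, 3, 5, 6, 7, 8, 9}, keep only states in Sat with some successor in Z. Z1 = {1, 2, 3, 5, 7, 9}; Z2 = {2, 3, 5, 9}; Z3 = {2, 9}; Z4 = ∅; fixed.
Sat(EG (q ∨ p)) = ∅
Sat((p ∧ a) → (EG (q ∨ p))) = {0, 1, 4, 5, 9}
Sat(EX ((p ∧ a) → (EG (q ∨ p)))) = {s : some successor in {0, 1, 4, 5, 9}} = {0, 2, 5, 6, 8}
6 ∈ Sat(EX ((p ∧ a) → (EG (q ∨ p)))) = {0, 2, 5, 6, 8}, so the formula holds at 6.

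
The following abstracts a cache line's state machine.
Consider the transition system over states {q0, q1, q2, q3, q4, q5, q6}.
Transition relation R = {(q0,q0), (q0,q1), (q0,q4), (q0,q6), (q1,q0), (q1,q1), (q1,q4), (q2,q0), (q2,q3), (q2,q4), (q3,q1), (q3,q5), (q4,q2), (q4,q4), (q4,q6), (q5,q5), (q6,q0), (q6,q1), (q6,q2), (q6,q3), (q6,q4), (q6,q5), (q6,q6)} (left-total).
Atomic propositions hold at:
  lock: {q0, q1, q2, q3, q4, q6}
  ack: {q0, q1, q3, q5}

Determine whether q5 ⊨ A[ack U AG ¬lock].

Sat(¬lock) = {q5}
AG ¬lock: greatest fixpoint, start Z0 = {q5}, keep only states in Sat with every successor in Z. Already a fixed point.
Sat(AG ¬lock) = {q5}
A[ack U AG ¬lock]: least fixpoint, start Z0 = Sat(AG ¬lock) = {q5}, add states in Sat(ack) with every successor in Z. Already a fixed point.
Sat(A[ack U AG ¬lock]) = {q5}
q5 ∈ Sat(A[ack U AG ¬lock]) = {q5}, so the formula holds at q5.

Yes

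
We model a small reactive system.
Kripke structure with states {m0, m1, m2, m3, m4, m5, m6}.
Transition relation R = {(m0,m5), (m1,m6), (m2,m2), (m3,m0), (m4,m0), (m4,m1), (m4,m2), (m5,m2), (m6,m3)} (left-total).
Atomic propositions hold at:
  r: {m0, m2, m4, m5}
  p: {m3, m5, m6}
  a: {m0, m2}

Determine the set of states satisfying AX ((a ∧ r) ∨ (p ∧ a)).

{m2, m3, m5}

Sat(a ∧ r) = {m0, m2}
Sat(p ∧ a) = ∅
Sat((a ∧ r) ∨ (p ∧ a)) = {m0, m2}
Sat(AX ((a ∧ r) ∨ (p ∧ a))) = {s : every successor in {m0, m2}} = {m2, m3, m5}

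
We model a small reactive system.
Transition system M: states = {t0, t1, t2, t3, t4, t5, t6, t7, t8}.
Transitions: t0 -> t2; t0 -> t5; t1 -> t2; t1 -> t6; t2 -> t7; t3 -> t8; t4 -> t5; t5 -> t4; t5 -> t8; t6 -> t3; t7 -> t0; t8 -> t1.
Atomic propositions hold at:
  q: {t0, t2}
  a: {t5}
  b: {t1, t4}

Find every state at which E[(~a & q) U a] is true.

Sat(~a) = {t0, t1, t2, t3, t4, t6, t7, t8}
Sat(~a & q) = {t0, t2}
E[(~a & q) U a]: least fixpoint, start Z0 = Sat(a) = {t5}, add states in Sat(~a & q) with some successor in Z. Z1 = {t0, t5}; fixed.
Sat(E[(~a & q) U a]) = {t0, t5}

{t0, t5}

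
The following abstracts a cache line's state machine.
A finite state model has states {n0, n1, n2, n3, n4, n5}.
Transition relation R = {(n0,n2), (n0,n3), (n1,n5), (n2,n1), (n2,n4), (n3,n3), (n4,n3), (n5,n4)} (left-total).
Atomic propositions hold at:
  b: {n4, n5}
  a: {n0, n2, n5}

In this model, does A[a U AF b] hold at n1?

AF b: least fixpoint, start Z0 = {n4, n5}, add states with every successor in Z. Z1 = {n1, n4, n5}; Z2 = {n1, n2, n4, n5}; fixed.
Sat(AF b) = {n1, n2, n4, n5}
A[a U AF b]: least fixpoint, start Z0 = Sat(AF b) = {n1, n2, n4, n5}, add states in Sat(a) with every successor in Z. Already a fixed point.
Sat(A[a U AF b]) = {n1, n2, n4, n5}
n1 ∈ Sat(A[a U AF b]) = {n1, n2, n4, n5}, so the formula holds at n1.

Yes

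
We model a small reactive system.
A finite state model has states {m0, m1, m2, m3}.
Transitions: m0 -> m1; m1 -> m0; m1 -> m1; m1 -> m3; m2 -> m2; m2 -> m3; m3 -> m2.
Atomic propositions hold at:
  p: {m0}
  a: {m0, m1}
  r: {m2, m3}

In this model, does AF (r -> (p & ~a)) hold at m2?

Sat(~a) = {m2, m3}
Sat(p & ~a) = ∅
Sat(r -> (p & ~a)) = {m0, m1}
AF (r -> (p & ~a)): least fixpoint, start Z0 = {m0, m1}, add states with every successor in Z. Already a fixed point.
Sat(AF (r -> (p & ~a))) = {m0, m1}
m2 ∉ Sat(AF (r -> (p & ~a))) = {m0, m1}, so the formula does not hold at m2.

No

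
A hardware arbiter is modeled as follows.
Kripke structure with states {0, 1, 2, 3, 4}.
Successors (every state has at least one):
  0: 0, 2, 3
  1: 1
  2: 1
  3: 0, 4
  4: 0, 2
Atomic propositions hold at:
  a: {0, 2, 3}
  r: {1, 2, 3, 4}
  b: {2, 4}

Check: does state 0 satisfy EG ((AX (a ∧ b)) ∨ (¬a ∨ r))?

No

Sat(a ∧ b) = {2}
Sat(AX (a ∧ b)) = {s : every successor in {2}} = ∅
Sat(¬a) = {1, 4}
Sat(¬a ∨ r) = {1, 2, 3, 4}
Sat((AX (a ∧ b)) ∨ (¬a ∨ r)) = {1, 2, 3, 4}
EG ((AX (a ∧ b)) ∨ (¬a ∨ r)): greatest fixpoint, start Z0 = {1, 2, 3, 4}, keep only states in Sat with some successor in Z. Already a fixed point.
Sat(EG ((AX (a ∧ b)) ∨ (¬a ∨ r))) = {1, 2, 3, 4}
0 ∉ Sat(EG ((AX (a ∧ b)) ∨ (¬a ∨ r))) = {1, 2, 3, 4}, so the formula does not hold at 0.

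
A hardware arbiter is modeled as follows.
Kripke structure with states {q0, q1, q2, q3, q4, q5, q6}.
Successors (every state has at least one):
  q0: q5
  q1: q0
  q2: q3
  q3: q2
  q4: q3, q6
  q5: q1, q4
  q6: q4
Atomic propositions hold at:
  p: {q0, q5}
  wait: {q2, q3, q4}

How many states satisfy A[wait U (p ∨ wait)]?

Sat(p ∨ wait) = {q0, q2, q3, q4, q5}
A[wait U (p ∨ wait)]: least fixpoint, start Z0 = Sat((p ∨ wait)) = {q0, q2, q3, q4, q5}, add states in Sat(wait) with every successor in Z. Already a fixed point.
Sat(A[wait U (p ∨ wait)]) = {q0, q2, q3, q4, q5}
|Sat(A[wait U (p ∨ wait)])| = |{q0, q2, q3, q4, q5}| = 5.

5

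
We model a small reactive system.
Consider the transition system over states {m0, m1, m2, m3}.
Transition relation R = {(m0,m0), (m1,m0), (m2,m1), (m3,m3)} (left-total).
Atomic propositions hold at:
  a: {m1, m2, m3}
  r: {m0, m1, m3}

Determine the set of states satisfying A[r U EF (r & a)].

{m1, m2, m3}

Sat(r & a) = {m1, m3}
EF (r & a): least fixpoint, start Z0 = {m1, m3}, add states with some successor in Z. Z1 = {m1, m2, m3}; fixed.
Sat(EF (r & a)) = {m1, m2, m3}
A[r U EF (r & a)]: least fixpoint, start Z0 = Sat(EF (r & a)) = {m1, m2, m3}, add states in Sat(r) with every successor in Z. Already a fixed point.
Sat(A[r U EF (r & a)]) = {m1, m2, m3}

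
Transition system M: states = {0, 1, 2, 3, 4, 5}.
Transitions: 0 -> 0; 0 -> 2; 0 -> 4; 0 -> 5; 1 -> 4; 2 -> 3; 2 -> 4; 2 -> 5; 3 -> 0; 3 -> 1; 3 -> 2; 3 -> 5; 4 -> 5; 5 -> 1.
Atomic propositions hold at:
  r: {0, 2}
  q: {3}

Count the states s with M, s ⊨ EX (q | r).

3

Sat(q | r) = {0, 2, 3}
Sat(EX (q | r)) = {s : some successor in {0, 2, 3}} = {0, 2, 3}
|Sat(EX (q | r))| = |{0, 2, 3}| = 3.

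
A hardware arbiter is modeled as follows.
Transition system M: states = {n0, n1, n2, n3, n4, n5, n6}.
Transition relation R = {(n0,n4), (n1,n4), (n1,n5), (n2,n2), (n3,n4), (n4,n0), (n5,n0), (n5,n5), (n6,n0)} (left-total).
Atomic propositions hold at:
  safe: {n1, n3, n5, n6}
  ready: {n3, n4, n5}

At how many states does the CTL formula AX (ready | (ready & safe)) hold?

3

Sat(ready & safe) = {n3, n5}
Sat(ready | (ready & safe)) = {n3, n4, n5}
Sat(AX (ready | (ready & safe))) = {s : every successor in {n3, n4, n5}} = {n0, n1, n3}
|Sat(AX (ready | (ready & safe)))| = |{n0, n1, n3}| = 3.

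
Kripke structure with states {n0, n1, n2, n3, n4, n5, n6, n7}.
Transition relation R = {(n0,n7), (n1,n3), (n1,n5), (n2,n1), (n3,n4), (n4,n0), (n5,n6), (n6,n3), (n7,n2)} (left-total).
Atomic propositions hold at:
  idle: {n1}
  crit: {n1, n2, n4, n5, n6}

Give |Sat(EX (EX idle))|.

1

Sat(EX idle) = {s : some successor in {n1}} = {n2}
Sat(EX (EX idle)) = {s : some successor in {n2}} = {n7}
|Sat(EX (EX idle))| = |{n7}| = 1.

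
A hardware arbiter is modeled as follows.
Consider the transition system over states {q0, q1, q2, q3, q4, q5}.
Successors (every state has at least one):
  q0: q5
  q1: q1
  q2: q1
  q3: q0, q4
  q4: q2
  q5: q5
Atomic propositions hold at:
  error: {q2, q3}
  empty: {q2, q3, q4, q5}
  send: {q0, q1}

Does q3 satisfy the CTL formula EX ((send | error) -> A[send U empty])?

Yes

Sat(send | error) = {q0, q1, q2, q3}
A[send U empty]: least fixpoint, start Z0 = Sat(empty) = {q2, q3, q4, q5}, add states in Sat(send) with every successor in Z. Z1 = {q0, q2, q3, q4, q5}; fixed.
Sat(A[send U empty]) = {q0, q2, q3, q4, q5}
Sat((send | error) -> A[send U empty]) = {q0, q2, q3, q4, q5}
Sat(EX ((send | error) -> A[send U empty])) = {s : some successor in {q0, q2, q3, q4, q5}} = {q0, q3, q4, q5}
q3 ∈ Sat(EX ((send | error) -> A[send U empty])) = {q0, q3, q4, q5}, so the formula holds at q3.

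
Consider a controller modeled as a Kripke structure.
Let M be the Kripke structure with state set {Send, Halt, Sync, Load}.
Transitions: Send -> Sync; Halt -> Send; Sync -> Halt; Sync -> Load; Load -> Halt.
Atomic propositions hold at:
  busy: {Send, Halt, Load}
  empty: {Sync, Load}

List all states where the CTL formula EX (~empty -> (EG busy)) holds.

{Send, Sync}

Sat(~empty) = {Send, Halt}
EG busy: greatest fixpoint, start Z0 = {Send, Halt, Load}, keep only states in Sat with some successor in Z. Z1 = {Halt, Load}; Z2 = {Load}; Z3 = ∅; fixed.
Sat(EG busy) = ∅
Sat(~empty -> (EG busy)) = {Sync, Load}
Sat(EX (~empty -> (EG busy))) = {s : some successor in {Sync, Load}} = {Send, Sync}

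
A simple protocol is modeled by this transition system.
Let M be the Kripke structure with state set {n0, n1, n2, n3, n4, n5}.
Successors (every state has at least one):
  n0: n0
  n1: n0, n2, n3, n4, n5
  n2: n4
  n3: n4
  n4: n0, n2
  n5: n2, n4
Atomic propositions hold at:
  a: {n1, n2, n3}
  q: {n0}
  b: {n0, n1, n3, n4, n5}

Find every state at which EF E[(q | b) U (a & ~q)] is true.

Sat(q | b) = {n0, n1, n3, n4, n5}
Sat(~q) = {n1, n2, n3, n4, n5}
Sat(a & ~q) = {n1, n2, n3}
E[(q | b) U (a & ~q)]: least fixpoint, start Z0 = Sat((a & ~q)) = {n1, n2, n3}, add states in Sat(q | b) with some successor in Z. Z1 = {n1, n2, n3, n4, n5}; fixed.
Sat(E[(q | b) U (a & ~q)]) = {n1, n2, n3, n4, n5}
EF E[(q | b) U (a & ~q)]: least fixpoint, start Z0 = {n1, n2, n3, n4, n5}, add states with some successor in Z. Already a fixed point.
Sat(EF E[(q | b) U (a & ~q)]) = {n1, n2, n3, n4, n5}

{n1, n2, n3, n4, n5}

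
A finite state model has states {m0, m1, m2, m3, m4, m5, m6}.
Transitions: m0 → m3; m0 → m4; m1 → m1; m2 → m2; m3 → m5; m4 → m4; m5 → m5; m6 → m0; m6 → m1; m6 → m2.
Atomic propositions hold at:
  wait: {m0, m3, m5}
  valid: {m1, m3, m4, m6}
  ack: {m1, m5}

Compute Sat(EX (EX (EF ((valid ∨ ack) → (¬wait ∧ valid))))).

Sat(valid ∨ ack) = {m1, m3, m4, m5, m6}
Sat(¬wait) = {m1, m2, m4, m6}
Sat(¬wait ∧ valid) = {m1, m4, m6}
Sat((valid ∨ ack) → (¬wait ∧ valid)) = {m0, m1, m2, m4, m6}
EF ((valid ∨ ack) → (¬wait ∧ valid)): least fixpoint, start Z0 = {m0, m1, m2, m4, m6}, add states with some successor in Z. Already a fixed point.
Sat(EF ((valid ∨ ack) → (¬wait ∧ valid))) = {m0, m1, m2, m4, m6}
Sat(EX (EF ((valid ∨ ack) → (¬wait ∧ valid)))) = {s : some successor in {m0, m1, m2, m4, m6}} = {m0, m1, m2, m4, m6}
Sat(EX (EX (EF ((valid ∨ ack) → (¬wait ∧ valid))))) = {s : some successor in {m0, m1, m2, m4, m6}} = {m0, m1, m2, m4, m6}

{m0, m1, m2, m4, m6}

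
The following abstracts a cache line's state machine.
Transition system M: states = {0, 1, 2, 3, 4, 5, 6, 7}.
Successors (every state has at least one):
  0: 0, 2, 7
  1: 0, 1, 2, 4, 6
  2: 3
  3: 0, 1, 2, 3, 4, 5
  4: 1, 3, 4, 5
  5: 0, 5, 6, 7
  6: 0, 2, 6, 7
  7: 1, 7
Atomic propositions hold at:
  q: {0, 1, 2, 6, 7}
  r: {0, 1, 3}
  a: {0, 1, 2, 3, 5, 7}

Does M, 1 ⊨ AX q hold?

Sat(AX q) = {s : every successor in {0, 1, 2, 6, 7}} = {0, 6, 7}
1 ∉ Sat(AX q) = {0, 6, 7}, so the formula does not hold at 1.

No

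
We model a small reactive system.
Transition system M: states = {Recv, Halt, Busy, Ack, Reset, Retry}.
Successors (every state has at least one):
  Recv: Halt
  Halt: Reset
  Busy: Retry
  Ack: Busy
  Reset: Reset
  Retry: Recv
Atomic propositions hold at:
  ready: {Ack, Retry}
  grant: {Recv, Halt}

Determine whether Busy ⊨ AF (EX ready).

Sat(EX ready) = {s : some successor in {Ack, Retry}} = {Busy}
AF (EX ready): least fixpoint, start Z0 = {Busy}, add states with every successor in Z. Z1 = {Busy, Ack}; fixed.
Sat(AF (EX ready)) = {Busy, Ack}
Busy ∈ Sat(AF (EX ready)) = {Busy, Ack}, so the formula holds at Busy.

Yes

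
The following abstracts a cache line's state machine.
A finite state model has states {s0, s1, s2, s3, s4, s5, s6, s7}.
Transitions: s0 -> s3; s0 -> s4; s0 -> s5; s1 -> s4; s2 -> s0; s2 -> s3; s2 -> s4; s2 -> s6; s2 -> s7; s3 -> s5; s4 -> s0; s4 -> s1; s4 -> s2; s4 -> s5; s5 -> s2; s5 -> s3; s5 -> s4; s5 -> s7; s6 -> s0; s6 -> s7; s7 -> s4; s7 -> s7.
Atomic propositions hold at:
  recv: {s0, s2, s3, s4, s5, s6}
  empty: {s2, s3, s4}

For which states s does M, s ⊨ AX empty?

Sat(AX empty) = {s : every successor in {s2, s3, s4}} = {s1}

{s1}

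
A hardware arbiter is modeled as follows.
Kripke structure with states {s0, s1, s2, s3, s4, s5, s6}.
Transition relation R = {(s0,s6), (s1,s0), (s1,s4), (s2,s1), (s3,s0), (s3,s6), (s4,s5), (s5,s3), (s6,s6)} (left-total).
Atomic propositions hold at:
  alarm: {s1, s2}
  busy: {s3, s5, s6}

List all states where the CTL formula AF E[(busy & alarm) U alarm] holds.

Sat(busy & alarm) = ∅
E[(busy & alarm) U alarm]: least fixpoint, start Z0 = Sat(alarm) = {s1, s2}, add states in Sat(busy & alarm) with some successor in Z. Already a fixed point.
Sat(E[(busy & alarm) U alarm]) = {s1, s2}
AF E[(busy & alarm) U alarm]: least fixpoint, start Z0 = {s1, s2}, add states with every successor in Z. Already a fixed point.
Sat(AF E[(busy & alarm) U alarm]) = {s1, s2}

{s1, s2}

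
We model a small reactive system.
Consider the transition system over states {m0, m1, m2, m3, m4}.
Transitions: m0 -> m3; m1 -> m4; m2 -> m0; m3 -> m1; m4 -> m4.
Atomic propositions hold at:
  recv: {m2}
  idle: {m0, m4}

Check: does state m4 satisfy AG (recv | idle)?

Yes

Sat(recv | idle) = {m0, m2, m4}
AG (recv | idle): greatest fixpoint, start Z0 = {m0, m2, m4}, keep only states in Sat with every successor in Z. Z1 = {m2, m4}; Z2 = {m4}; fixed.
Sat(AG (recv | idle)) = {m4}
m4 ∈ Sat(AG (recv | idle)) = {m4}, so the formula holds at m4.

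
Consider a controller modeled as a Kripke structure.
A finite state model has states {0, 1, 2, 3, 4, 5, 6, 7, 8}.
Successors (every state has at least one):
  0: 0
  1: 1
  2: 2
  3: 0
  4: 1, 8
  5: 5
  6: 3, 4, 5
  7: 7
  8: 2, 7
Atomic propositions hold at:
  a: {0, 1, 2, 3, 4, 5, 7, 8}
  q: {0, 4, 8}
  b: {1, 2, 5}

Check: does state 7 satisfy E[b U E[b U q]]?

No

E[b U q]: least fixpoint, start Z0 = Sat(q) = {0, 4, 8}, add states in Sat(b) with some successor in Z. Already a fixed point.
Sat(E[b U q]) = {0, 4, 8}
E[b U E[b U q]]: least fixpoint, start Z0 = Sat(E[b U q]) = {0, 4, 8}, add states in Sat(b) with some successor in Z. Already a fixed point.
Sat(E[b U E[b U q]]) = {0, 4, 8}
7 ∉ Sat(E[b U E[b U q]]) = {0, 4, 8}, so the formula does not hold at 7.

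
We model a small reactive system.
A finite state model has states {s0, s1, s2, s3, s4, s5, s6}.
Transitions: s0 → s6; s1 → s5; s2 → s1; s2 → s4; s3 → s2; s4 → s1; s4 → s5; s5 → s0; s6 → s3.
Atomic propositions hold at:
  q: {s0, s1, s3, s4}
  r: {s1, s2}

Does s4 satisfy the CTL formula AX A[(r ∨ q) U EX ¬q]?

No

Sat(r ∨ q) = {s0, s1, s2, s3, s4}
Sat(¬q) = {s2, s5, s6}
Sat(EX ¬q) = {s : some successor in {s2, s5, s6}} = {s0, s1, s3, s4}
A[(r ∨ q) U EX ¬q]: least fixpoint, start Z0 = Sat(EX ¬q) = {s0, s1, s3, s4}, add states in Sat(r ∨ q) with every successor in Z. Z1 = {s0, s1, s2, s3, s4}; fixed.
Sat(A[(r ∨ q) U EX ¬q]) = {s0, s1, s2, s3, s4}
Sat(AX A[(r ∨ q) U EX ¬q]) = {s : every successor in {s0, s1, s2, s3, s4}} = {s2, s3, s5, s6}
s4 ∉ Sat(AX A[(r ∨ q) U EX ¬q]) = {s2, s3, s5, s6}, so the formula does not hold at s4.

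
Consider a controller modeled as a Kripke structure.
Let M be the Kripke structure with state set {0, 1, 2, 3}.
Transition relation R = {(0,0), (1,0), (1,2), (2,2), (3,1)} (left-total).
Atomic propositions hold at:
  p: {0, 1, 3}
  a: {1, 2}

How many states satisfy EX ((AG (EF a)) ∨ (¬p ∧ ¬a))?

EF a: least fixpoint, start Z0 = {1, 2}, add states with some successor in Z. Z1 = {1, 2, 3}; fixed.
Sat(EF a) = {1, 2, 3}
AG (EF a): greatest fixpoint, start Z0 = {1, 2, 3}, keep only states in Sat with every successor in Z. Z1 = {2, 3}; Z2 = {2}; fixed.
Sat(AG (EF a)) = {2}
Sat(¬p) = {2}
Sat(¬a) = {0, 3}
Sat(¬p ∧ ¬a) = ∅
Sat((AG (EF a)) ∨ (¬p ∧ ¬a)) = {2}
Sat(EX ((AG (EF a)) ∨ (¬p ∧ ¬a))) = {s : some successor in {2}} = {1, 2}
|Sat(EX ((AG (EF a)) ∨ (¬p ∧ ¬a)))| = |{1, 2}| = 2.

2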